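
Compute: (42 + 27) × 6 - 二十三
Convert 二十三 (Chinese numeral) → 2×10 + 3 = 23 (decimal)
Expression in decimal: (42 + 27) × 6 - 23
Parentheses first: 42 + 27 = 69
Multiply: 69 × 6 = 414
Subtract: 414 - 23 = 391
391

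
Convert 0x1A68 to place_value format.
Convert 0x1A68 (hexadecimal) → 1×4096 + 10×256 + 6×16 + 8 = 6760 (decimal)
Convert 6760 (decimal) → 6760 = 6×1000 + 7×100 + 6×10 → 6 thousands, 7 hundreds, 6 tens (place-value notation)
6 thousands, 7 hundreds, 6 tens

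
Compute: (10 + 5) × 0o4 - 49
Convert 0o4 (octal) → 4 (decimal)
Expression in decimal: (10 + 5) × 4 - 49
Parentheses first: 10 + 5 = 15
Multiply: 15 × 4 = 60
Subtract: 60 - 49 = 11
11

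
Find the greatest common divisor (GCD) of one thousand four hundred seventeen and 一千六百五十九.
Convert one thousand four hundred seventeen (English words) → 1×1000 + 4×100 + 17 = 1417 (decimal)
Convert 一千六百五十九 (Chinese numeral) → 1×1000 + 6×100 + 5×10 + 9 = 1659 (decimal)
Compute gcd(1417, 1659) = 1
1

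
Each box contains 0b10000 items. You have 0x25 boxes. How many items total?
Convert 0b10000 (binary) → 16 (decimal)
Convert 0x25 (hexadecimal) → 2×16 + 5 = 37 (decimal)
Compute 16 × 37 = 592
592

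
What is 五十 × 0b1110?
Convert 五十 (Chinese numeral) → 5×10 = 50 (decimal)
Convert 0b1110 (binary) → 8 + 4 + 2 = 14 (decimal)
Compute 50 × 14 = 700
700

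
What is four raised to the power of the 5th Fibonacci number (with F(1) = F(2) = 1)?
Convert four (English words) → 4 (decimal)
Convert the 5th Fibonacci number (with F(1) = F(2) = 1) (Fibonacci index) → 1, 1, 2, 3, 5 → 5 (decimal)
Compute 4 ^ 5 = 1024
1024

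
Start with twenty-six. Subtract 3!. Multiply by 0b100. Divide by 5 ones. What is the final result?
Convert twenty-six (English words) → 26 (decimal)
Start: 26
Convert 3! (factorial) → 6 (decimal)
26 - 6 = 20
Convert 0b100 (binary) → 4 (decimal)
20 × 4 = 80
Convert 5 ones (place-value notation) → 5 (decimal)
80 ÷ 5 = 16
16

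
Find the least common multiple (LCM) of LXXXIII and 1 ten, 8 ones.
Convert LXXXIII (Roman numeral) → 50 + 10 + 10 + 10 + 1 + 1 + 1 = 83 (decimal)
Convert 1 ten, 8 ones (place-value notation) → 1×10 + 8 = 18 (decimal)
Compute lcm(83, 18) = 1494
1494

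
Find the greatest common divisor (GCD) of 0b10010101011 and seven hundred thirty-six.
Convert 0b10010101011 (binary) → 1024 + 128 + 32 + 8 + 2 + 1 = 1195 (decimal)
Convert seven hundred thirty-six (English words) → 7×100 + 36 = 736 (decimal)
Compute gcd(1195, 736) = 1
1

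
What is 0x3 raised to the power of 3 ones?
Convert 0x3 (hexadecimal) → 3 (decimal)
Convert 3 ones (place-value notation) → 3 (decimal)
Compute 3 ^ 3 = 27
27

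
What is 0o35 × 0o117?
Convert 0o35 (octal) → 3×8 + 5 = 29 (decimal)
Convert 0o117 (octal) → 1×64 + 1×8 + 7 = 79 (decimal)
Compute 29 × 79 = 2291
2291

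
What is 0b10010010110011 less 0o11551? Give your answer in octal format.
Convert 0b10010010110011 (binary) → 8192 + 1024 + 128 + 32 + 16 + 2 + 1 = 9395 (decimal)
Convert 0o11551 (octal) → 1×4096 + 1×512 + 5×64 + 5×8 + 1 = 4969 (decimal)
Compute 9395 - 4969 = 4426
Convert 4426 (decimal) → 4426 = 1×4096 + 5×64 + 1×8 + 2 → 0o10512 (octal)
0o10512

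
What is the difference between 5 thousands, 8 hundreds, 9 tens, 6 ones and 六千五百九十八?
Convert 5 thousands, 8 hundreds, 9 tens, 6 ones (place-value notation) → 5×1000 + 8×100 + 9×10 + 6 = 5896 (decimal)
Convert 六千五百九十八 (Chinese numeral) → 6×1000 + 5×100 + 9×10 + 8 = 6598 (decimal)
Difference: |5896 - 6598| = 702
702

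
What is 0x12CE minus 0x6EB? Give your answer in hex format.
Convert 0x12CE (hexadecimal) → 1×4096 + 2×256 + 12×16 + 14 = 4814 (decimal)
Convert 0x6EB (hexadecimal) → 6×256 + 14×16 + 11 = 1771 (decimal)
Compute 4814 - 1771 = 3043
Convert 3043 (decimal) → 3043 = 11×256 + 14×16 + 3 → 0xBE3 (hexadecimal)
0xBE3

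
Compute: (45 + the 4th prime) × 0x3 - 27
Convert the 4th prime (prime index) → 7 (decimal)
Convert 0x3 (hexadecimal) → 3 (decimal)
Expression in decimal: (45 + 7) × 3 - 27
Parentheses first: 45 + 7 = 52
Multiply: 52 × 3 = 156
Subtract: 156 - 27 = 129
129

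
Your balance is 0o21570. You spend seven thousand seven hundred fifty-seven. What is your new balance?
Convert 0o21570 (octal) → 2×4096 + 1×512 + 5×64 + 7×8 = 9080 (decimal)
Convert seven thousand seven hundred fifty-seven (English words) → 7×1000 + 7×100 + 57 = 7757 (decimal)
Compute 9080 - 7757 = 1323
1323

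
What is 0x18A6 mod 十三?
Convert 0x18A6 (hexadecimal) → 1×4096 + 8×256 + 10×16 + 6 = 6310 (decimal)
Convert 十三 (Chinese numeral) → 1×10 + 3 = 13 (decimal)
Compute 6310 mod 13 = 5
5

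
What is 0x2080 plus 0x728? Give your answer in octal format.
Convert 0x2080 (hexadecimal) → 2×4096 + 8×16 = 8320 (decimal)
Convert 0x728 (hexadecimal) → 7×256 + 2×16 + 8 = 1832 (decimal)
Compute 8320 + 1832 = 10152
Convert 10152 (decimal) → 10152 = 2×4096 + 3×512 + 6×64 + 5×8 → 0o23650 (octal)
0o23650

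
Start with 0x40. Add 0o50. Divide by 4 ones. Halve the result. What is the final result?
Convert 0x40 (hexadecimal) → 4×16 = 64 (decimal)
Start: 64
Convert 0o50 (octal) → 5×8 = 40 (decimal)
64 + 40 = 104
Convert 4 ones (place-value notation) → 4 (decimal)
104 ÷ 4 = 26
26 ÷ 2 = 13
13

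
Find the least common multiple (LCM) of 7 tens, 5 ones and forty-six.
Convert 7 tens, 5 ones (place-value notation) → 7×10 + 5 = 75 (decimal)
Convert forty-six (English words) → 46 (decimal)
Compute lcm(75, 46) = 3450
3450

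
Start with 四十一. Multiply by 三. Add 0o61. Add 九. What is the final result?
Convert 四十一 (Chinese numeral) → 4×10 + 1 = 41 (decimal)
Start: 41
Convert 三 (Chinese numeral) → 3 (decimal)
41 × 3 = 123
Convert 0o61 (octal) → 6×8 + 1 = 49 (decimal)
123 + 49 = 172
Convert 九 (Chinese numeral) → 9 (decimal)
172 + 9 = 181
181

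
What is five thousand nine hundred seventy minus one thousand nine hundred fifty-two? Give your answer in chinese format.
Convert five thousand nine hundred seventy (English words) → 5×1000 + 9×100 + 70 = 5970 (decimal)
Convert one thousand nine hundred fifty-two (English words) → 1×1000 + 9×100 + 52 = 1952 (decimal)
Compute 5970 - 1952 = 4018
Convert 4018 (decimal) → 4018 = 4×1000 + 1×10 + 8 → 四千零一十八 (Chinese numeral)
四千零一十八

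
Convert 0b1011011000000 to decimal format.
Convert 0b1011011000000 (binary) → 4096 + 1024 + 512 + 128 + 64 = 5824 (decimal)
5824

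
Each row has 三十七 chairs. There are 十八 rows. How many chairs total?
Convert 三十七 (Chinese numeral) → 3×10 + 7 = 37 (decimal)
Convert 十八 (Chinese numeral) → 1×10 + 8 = 18 (decimal)
Compute 37 × 18 = 666
666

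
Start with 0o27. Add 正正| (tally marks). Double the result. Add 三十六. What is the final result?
Convert 0o27 (octal) → 2×8 + 7 = 23 (decimal)
Start: 23
Convert 正正| (tally marks) → 5 + 5 + 1 = 11 (decimal)
23 + 11 = 34
34 × 2 = 68
Convert 三十六 (Chinese numeral) → 3×10 + 6 = 36 (decimal)
68 + 36 = 104
104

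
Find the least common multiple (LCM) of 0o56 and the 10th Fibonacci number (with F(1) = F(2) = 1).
Convert 0o56 (octal) → 5×8 + 6 = 46 (decimal)
Convert the 10th Fibonacci number (with F(1) = F(2) = 1) (Fibonacci index) → 1, 1, 2, 3, 5, 8, 13, 21, 34, 55 → 55 (decimal)
Compute lcm(46, 55) = 2530
2530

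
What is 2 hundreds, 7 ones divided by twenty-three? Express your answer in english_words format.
Convert 2 hundreds, 7 ones (place-value notation) → 2×100 + 7 = 207 (decimal)
Convert twenty-three (English words) → 23 (decimal)
Compute 207 ÷ 23 = 9
Convert 9 (decimal) → nine (English words)
nine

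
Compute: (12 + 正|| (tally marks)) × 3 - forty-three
Convert 正|| (tally marks) → 5 + 2 = 7 (decimal)
Convert forty-three (English words) → 43 (decimal)
Expression in decimal: (12 + 7) × 3 - 43
Parentheses first: 12 + 7 = 19
Multiply: 19 × 3 = 57
Subtract: 57 - 43 = 14
14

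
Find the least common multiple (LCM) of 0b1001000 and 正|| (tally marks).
Convert 0b1001000 (binary) → 64 + 8 = 72 (decimal)
Convert 正|| (tally marks) → 5 + 2 = 7 (decimal)
Compute lcm(72, 7) = 504
504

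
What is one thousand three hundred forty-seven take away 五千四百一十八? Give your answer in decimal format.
Convert one thousand three hundred forty-seven (English words) → 1×1000 + 3×100 + 47 = 1347 (decimal)
Convert 五千四百一十八 (Chinese numeral) → 5×1000 + 4×100 + 1×10 + 8 = 5418 (decimal)
Compute 1347 - 5418 = -4071
-4071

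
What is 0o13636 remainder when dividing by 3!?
Convert 0o13636 (octal) → 1×4096 + 3×512 + 6×64 + 3×8 + 6 = 6046 (decimal)
Convert 3! (factorial) → 6 (decimal)
Compute 6046 mod 6 = 4
4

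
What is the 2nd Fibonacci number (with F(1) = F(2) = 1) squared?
The 2nd Fibonacci number (with F(1) = F(2) = 1) = 1
Compute 1² = 1 × 1 = 1
1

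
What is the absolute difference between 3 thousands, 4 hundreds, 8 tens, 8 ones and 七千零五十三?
Convert 3 thousands, 4 hundreds, 8 tens, 8 ones (place-value notation) → 3×1000 + 4×100 + 8×10 + 8 = 3488 (decimal)
Convert 七千零五十三 (Chinese numeral) → 7×1000 + 5×10 + 3 = 7053 (decimal)
Compute |3488 - 7053| = 3565
3565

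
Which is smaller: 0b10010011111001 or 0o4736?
Convert 0b10010011111001 (binary) → 8192 + 1024 + 128 + 64 + 32 + 16 + 8 + 1 = 9465 (decimal)
Convert 0o4736 (octal) → 4×512 + 7×64 + 3×8 + 6 = 2526 (decimal)
Compare 9465 vs 2526: smaller = 2526
2526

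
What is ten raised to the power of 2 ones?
Convert ten (English words) → 10 (decimal)
Convert 2 ones (place-value notation) → 2 (decimal)
Compute 10 ^ 2 = 100
100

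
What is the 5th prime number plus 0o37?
The 5th prime number = 11
Convert 0o37 (octal) → 3×8 + 7 = 31 (decimal)
Compute 11 + 31 = 42
42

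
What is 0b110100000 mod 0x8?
Convert 0b110100000 (binary) → 256 + 128 + 32 = 416 (decimal)
Convert 0x8 (hexadecimal) → 8 (decimal)
Compute 416 mod 8 = 0
0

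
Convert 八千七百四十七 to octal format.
Convert 八千七百四十七 (Chinese numeral) → 8×1000 + 7×100 + 4×10 + 7 = 8747 (decimal)
Convert 8747 (decimal) → 8747 = 2×4096 + 1×512 + 5×8 + 3 → 0o21053 (octal)
0o21053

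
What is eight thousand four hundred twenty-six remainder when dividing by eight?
Convert eight thousand four hundred twenty-six (English words) → 8×1000 + 4×100 + 26 = 8426 (decimal)
Convert eight (English words) → 8 (decimal)
Compute 8426 mod 8 = 2
2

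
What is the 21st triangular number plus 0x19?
The 21st triangular number = 21×22/2 = 231
Convert 0x19 (hexadecimal) → 1×16 + 9 = 25 (decimal)
Compute 231 + 25 = 256
256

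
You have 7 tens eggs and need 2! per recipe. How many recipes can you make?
Convert 7 tens (place-value notation) → 7×10 = 70 (decimal)
Convert 2! (factorial) → 2 (decimal)
Compute 70 ÷ 2 = 35
35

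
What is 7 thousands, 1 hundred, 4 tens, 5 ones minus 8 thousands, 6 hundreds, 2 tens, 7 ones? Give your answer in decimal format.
Convert 7 thousands, 1 hundred, 4 tens, 5 ones (place-value notation) → 7×1000 + 1×100 + 4×10 + 5 = 7145 (decimal)
Convert 8 thousands, 6 hundreds, 2 tens, 7 ones (place-value notation) → 8×1000 + 6×100 + 2×10 + 7 = 8627 (decimal)
Compute 7145 - 8627 = -1482
-1482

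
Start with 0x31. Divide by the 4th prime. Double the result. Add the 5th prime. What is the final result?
Convert 0x31 (hexadecimal) → 3×16 + 1 = 49 (decimal)
Start: 49
Convert the 4th prime (prime index) → 7 (decimal)
49 ÷ 7 = 7
7 × 2 = 14
Convert the 5th prime (prime index) → 11 (decimal)
14 + 11 = 25
25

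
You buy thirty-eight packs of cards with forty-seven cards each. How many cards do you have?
Convert forty-seven (English words) → 47 (decimal)
Convert thirty-eight (English words) → 38 (decimal)
Compute 47 × 38 = 1786
1786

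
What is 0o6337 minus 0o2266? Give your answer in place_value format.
Convert 0o6337 (octal) → 6×512 + 3×64 + 3×8 + 7 = 3295 (decimal)
Convert 0o2266 (octal) → 2×512 + 2×64 + 6×8 + 6 = 1206 (decimal)
Compute 3295 - 1206 = 2089
Convert 2089 (decimal) → 2089 = 2×1000 + 8×10 + 9 → 2 thousands, 8 tens, 9 ones (place-value notation)
2 thousands, 8 tens, 9 ones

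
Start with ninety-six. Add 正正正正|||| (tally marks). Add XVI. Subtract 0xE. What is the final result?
Convert ninety-six (English words) → 96 (decimal)
Start: 96
Convert 正正正正|||| (tally marks) → 5 + 5 + 5 + 5 + 4 = 24 (decimal)
96 + 24 = 120
Convert XVI (Roman numeral) → 10 + 5 + 1 = 16 (decimal)
120 + 16 = 136
Convert 0xE (hexadecimal) → 14 (decimal)
136 - 14 = 122
122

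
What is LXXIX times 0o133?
Convert LXXIX (Roman numeral) → 50 + 10 + 10 + 9 = 79 (decimal)
Convert 0o133 (octal) → 1×64 + 3×8 + 3 = 91 (decimal)
Compute 79 × 91 = 7189
7189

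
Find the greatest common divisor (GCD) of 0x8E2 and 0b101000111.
Convert 0x8E2 (hexadecimal) → 8×256 + 14×16 + 2 = 2274 (decimal)
Convert 0b101000111 (binary) → 256 + 64 + 4 + 2 + 1 = 327 (decimal)
Compute gcd(2274, 327) = 3
3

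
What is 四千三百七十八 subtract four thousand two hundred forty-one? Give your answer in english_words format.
Convert 四千三百七十八 (Chinese numeral) → 4×1000 + 3×100 + 7×10 + 8 = 4378 (decimal)
Convert four thousand two hundred forty-one (English words) → 4×1000 + 2×100 + 41 = 4241 (decimal)
Compute 4378 - 4241 = 137
Convert 137 (decimal) → 137 = 1×100 + 37 → one hundred thirty-seven (English words)
one hundred thirty-seven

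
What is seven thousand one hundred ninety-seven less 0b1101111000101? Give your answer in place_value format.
Convert seven thousand one hundred ninety-seven (English words) → 7×1000 + 1×100 + 97 = 7197 (decimal)
Convert 0b1101111000101 (binary) → 4096 + 2048 + 512 + 256 + 128 + 64 + 4 + 1 = 7109 (decimal)
Compute 7197 - 7109 = 88
Convert 88 (decimal) → 88 = 8×10 + 8 → 8 tens, 8 ones (place-value notation)
8 tens, 8 ones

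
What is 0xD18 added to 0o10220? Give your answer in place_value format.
Convert 0xD18 (hexadecimal) → 13×256 + 1×16 + 8 = 3352 (decimal)
Convert 0o10220 (octal) → 1×4096 + 2×64 + 2×8 = 4240 (decimal)
Compute 3352 + 4240 = 7592
Convert 7592 (decimal) → 7592 = 7×1000 + 5×100 + 9×10 + 2 → 7 thousands, 5 hundreds, 9 tens, 2 ones (place-value notation)
7 thousands, 5 hundreds, 9 tens, 2 ones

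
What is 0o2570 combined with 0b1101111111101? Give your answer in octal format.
Convert 0o2570 (octal) → 2×512 + 5×64 + 7×8 = 1400 (decimal)
Convert 0b1101111111101 (binary) → 4096 + 2048 + 512 + 256 + 128 + 64 + 32 + 16 + 8 + 4 + 1 = 7165 (decimal)
Compute 1400 + 7165 = 8565
Convert 8565 (decimal) → 8565 = 2×4096 + 5×64 + 6×8 + 5 → 0o20565 (octal)
0o20565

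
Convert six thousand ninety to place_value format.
Convert six thousand ninety (English words) → 6×1000 + 90 = 6090 (decimal)
Convert 6090 (decimal) → 6090 = 6×1000 + 9×10 → 6 thousands, 9 tens (place-value notation)
6 thousands, 9 tens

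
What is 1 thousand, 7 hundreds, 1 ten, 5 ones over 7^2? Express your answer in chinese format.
Convert 1 thousand, 7 hundreds, 1 ten, 5 ones (place-value notation) → 1×1000 + 7×100 + 1×10 + 5 = 1715 (decimal)
Convert 7^2 (power) → 49 (decimal)
Compute 1715 ÷ 49 = 35
Convert 35 (decimal) → 35 = 3×10 + 5 → 三十五 (Chinese numeral)
三十五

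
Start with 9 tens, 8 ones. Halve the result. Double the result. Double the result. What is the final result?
Convert 9 tens, 8 ones (place-value notation) → 9×10 + 8 = 98 (decimal)
Start: 98
98 ÷ 2 = 49
49 × 2 = 98
98 × 2 = 196
196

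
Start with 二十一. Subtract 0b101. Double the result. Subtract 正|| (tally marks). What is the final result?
Convert 二十一 (Chinese numeral) → 2×10 + 1 = 21 (decimal)
Start: 21
Convert 0b101 (binary) → 4 + 1 = 5 (decimal)
21 - 5 = 16
16 × 2 = 32
Convert 正|| (tally marks) → 5 + 2 = 7 (decimal)
32 - 7 = 25
25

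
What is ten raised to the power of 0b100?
Convert ten (English words) → 10 (decimal)
Convert 0b100 (binary) → 4 (decimal)
Compute 10 ^ 4 = 10000
10000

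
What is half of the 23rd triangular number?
The 23rd triangular number = 23×24/2 = 276
Compute 276 ÷ 2 = 138
138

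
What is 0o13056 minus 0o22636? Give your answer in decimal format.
Convert 0o13056 (octal) → 1×4096 + 3×512 + 5×8 + 6 = 5678 (decimal)
Convert 0o22636 (octal) → 2×4096 + 2×512 + 6×64 + 3×8 + 6 = 9630 (decimal)
Compute 5678 - 9630 = -3952
-3952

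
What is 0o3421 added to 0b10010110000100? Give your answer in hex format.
Convert 0o3421 (octal) → 3×512 + 4×64 + 2×8 + 1 = 1809 (decimal)
Convert 0b10010110000100 (binary) → 8192 + 1024 + 256 + 128 + 4 = 9604 (decimal)
Compute 1809 + 9604 = 11413
Convert 11413 (decimal) → 11413 = 2×4096 + 12×256 + 9×16 + 5 → 0x2C95 (hexadecimal)
0x2C95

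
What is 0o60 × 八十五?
Convert 0o60 (octal) → 6×8 = 48 (decimal)
Convert 八十五 (Chinese numeral) → 8×10 + 5 = 85 (decimal)
Compute 48 × 85 = 4080
4080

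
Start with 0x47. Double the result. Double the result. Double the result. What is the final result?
Convert 0x47 (hexadecimal) → 4×16 + 7 = 71 (decimal)
Start: 71
71 × 2 = 142
142 × 2 = 284
284 × 2 = 568
568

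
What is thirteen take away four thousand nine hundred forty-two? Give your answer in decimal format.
Convert thirteen (English words) → 13 (decimal)
Convert four thousand nine hundred forty-two (English words) → 4×1000 + 9×100 + 42 = 4942 (decimal)
Compute 13 - 4942 = -4929
-4929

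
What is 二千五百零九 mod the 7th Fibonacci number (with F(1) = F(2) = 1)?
Convert 二千五百零九 (Chinese numeral) → 2×1000 + 5×100 + 9 = 2509 (decimal)
Convert the 7th Fibonacci number (with F(1) = F(2) = 1) (Fibonacci index) → 1, 1, 2, 3, 5, 8, 13 → 13 (decimal)
Compute 2509 mod 13 = 0
0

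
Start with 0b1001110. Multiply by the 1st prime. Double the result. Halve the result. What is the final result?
Convert 0b1001110 (binary) → 64 + 8 + 4 + 2 = 78 (decimal)
Start: 78
Convert the 1st prime (prime index) → 2 (decimal)
78 × 2 = 156
156 × 2 = 312
312 ÷ 2 = 156
156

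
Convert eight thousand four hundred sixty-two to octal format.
Convert eight thousand four hundred sixty-two (English words) → 8×1000 + 4×100 + 62 = 8462 (decimal)
Convert 8462 (decimal) → 8462 = 2×4096 + 4×64 + 1×8 + 6 → 0o20416 (octal)
0o20416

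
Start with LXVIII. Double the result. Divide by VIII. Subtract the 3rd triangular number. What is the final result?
Convert LXVIII (Roman numeral) → 50 + 10 + 5 + 1 + 1 + 1 = 68 (decimal)
Start: 68
68 × 2 = 136
Convert VIII (Roman numeral) → 5 + 1 + 1 + 1 = 8 (decimal)
136 ÷ 8 = 17
Convert the 3rd triangular number (triangular index) → 3×4/2 = 6 (decimal)
17 - 6 = 11
11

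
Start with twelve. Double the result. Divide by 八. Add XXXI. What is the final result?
Convert twelve (English words) → 12 (decimal)
Start: 12
12 × 2 = 24
Convert 八 (Chinese numeral) → 8 (decimal)
24 ÷ 8 = 3
Convert XXXI (Roman numeral) → 10 + 10 + 10 + 1 = 31 (decimal)
3 + 31 = 34
34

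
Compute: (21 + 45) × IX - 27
Convert IX (Roman numeral) → 9 (decimal)
Expression in decimal: (21 + 45) × 9 - 27
Parentheses first: 21 + 45 = 66
Multiply: 66 × 9 = 594
Subtract: 594 - 27 = 567
567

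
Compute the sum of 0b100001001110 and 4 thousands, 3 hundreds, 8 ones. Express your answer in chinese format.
Convert 0b100001001110 (binary) → 2048 + 64 + 8 + 4 + 2 = 2126 (decimal)
Convert 4 thousands, 3 hundreds, 8 ones (place-value notation) → 4×1000 + 3×100 + 8 = 4308 (decimal)
Compute 2126 + 4308 = 6434
Convert 6434 (decimal) → 6434 = 6×1000 + 4×100 + 3×10 + 4 → 六千四百三十四 (Chinese numeral)
六千四百三十四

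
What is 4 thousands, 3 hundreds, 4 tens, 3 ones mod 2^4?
Convert 4 thousands, 3 hundreds, 4 tens, 3 ones (place-value notation) → 4×1000 + 3×100 + 4×10 + 3 = 4343 (decimal)
Convert 2^4 (power) → 16 (decimal)
Compute 4343 mod 16 = 7
7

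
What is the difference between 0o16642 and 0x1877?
Convert 0o16642 (octal) → 1×4096 + 6×512 + 6×64 + 4×8 + 2 = 7586 (decimal)
Convert 0x1877 (hexadecimal) → 1×4096 + 8×256 + 7×16 + 7 = 6263 (decimal)
Difference: |7586 - 6263| = 1323
1323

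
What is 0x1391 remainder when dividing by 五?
Convert 0x1391 (hexadecimal) → 1×4096 + 3×256 + 9×16 + 1 = 5009 (decimal)
Convert 五 (Chinese numeral) → 5 (decimal)
Compute 5009 mod 5 = 4
4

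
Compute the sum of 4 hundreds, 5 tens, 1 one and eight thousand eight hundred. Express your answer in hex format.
Convert 4 hundreds, 5 tens, 1 one (place-value notation) → 4×100 + 5×10 + 1 = 451 (decimal)
Convert eight thousand eight hundred (English words) → 8×1000 + 8×100 = 8800 (decimal)
Compute 451 + 8800 = 9251
Convert 9251 (decimal) → 9251 = 2×4096 + 4×256 + 2×16 + 3 → 0x2423 (hexadecimal)
0x2423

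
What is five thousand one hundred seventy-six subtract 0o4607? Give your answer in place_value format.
Convert five thousand one hundred seventy-six (English words) → 5×1000 + 1×100 + 76 = 5176 (decimal)
Convert 0o4607 (octal) → 4×512 + 6×64 + 7 = 2439 (decimal)
Compute 5176 - 2439 = 2737
Convert 2737 (decimal) → 2737 = 2×1000 + 7×100 + 3×10 + 7 → 2 thousands, 7 hundreds, 3 tens, 7 ones (place-value notation)
2 thousands, 7 hundreds, 3 tens, 7 ones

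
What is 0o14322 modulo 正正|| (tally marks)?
Convert 0o14322 (octal) → 1×4096 + 4×512 + 3×64 + 2×8 + 2 = 6354 (decimal)
Convert 正正|| (tally marks) → 5 + 5 + 2 = 12 (decimal)
Compute 6354 mod 12 = 6
6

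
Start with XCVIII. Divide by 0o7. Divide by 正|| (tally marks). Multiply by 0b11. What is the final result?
Convert XCVIII (Roman numeral) → 90 + 5 + 1 + 1 + 1 = 98 (decimal)
Start: 98
Convert 0o7 (octal) → 7 (decimal)
98 ÷ 7 = 14
Convert 正|| (tally marks) → 5 + 2 = 7 (decimal)
14 ÷ 7 = 2
Convert 0b11 (binary) → 2 + 1 = 3 (decimal)
2 × 3 = 6
6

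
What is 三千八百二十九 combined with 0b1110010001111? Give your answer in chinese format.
Convert 三千八百二十九 (Chinese numeral) → 3×1000 + 8×100 + 2×10 + 9 = 3829 (decimal)
Convert 0b1110010001111 (binary) → 4096 + 2048 + 1024 + 128 + 8 + 4 + 2 + 1 = 7311 (decimal)
Compute 3829 + 7311 = 11140
Convert 11140 (decimal) → 11140 = 1×10000 + 1×1000 + 1×100 + 4×10 → 一万一千一百四十 (Chinese numeral)
一万一千一百四十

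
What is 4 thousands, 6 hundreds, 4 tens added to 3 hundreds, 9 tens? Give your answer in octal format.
Convert 4 thousands, 6 hundreds, 4 tens (place-value notation) → 4×1000 + 6×100 + 4×10 = 4640 (decimal)
Convert 3 hundreds, 9 tens (place-value notation) → 3×100 + 9×10 = 390 (decimal)
Compute 4640 + 390 = 5030
Convert 5030 (decimal) → 5030 = 1×4096 + 1×512 + 6×64 + 4×8 + 6 → 0o11646 (octal)
0o11646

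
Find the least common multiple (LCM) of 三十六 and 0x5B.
Convert 三十六 (Chinese numeral) → 3×10 + 6 = 36 (decimal)
Convert 0x5B (hexadecimal) → 5×16 + 11 = 91 (decimal)
Compute lcm(36, 91) = 3276
3276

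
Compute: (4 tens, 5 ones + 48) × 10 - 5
Convert 4 tens, 5 ones (place-value notation) → 4×10 + 5 = 45 (decimal)
Expression in decimal: (45 + 48) × 10 - 5
Parentheses first: 45 + 48 = 93
Multiply: 93 × 10 = 930
Subtract: 930 - 5 = 925
925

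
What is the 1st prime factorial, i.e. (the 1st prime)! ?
Convert the 1st prime (prime index) → 2 (decimal)
Compute 2! = 2
2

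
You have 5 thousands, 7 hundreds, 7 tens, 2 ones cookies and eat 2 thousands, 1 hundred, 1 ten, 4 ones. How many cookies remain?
Convert 5 thousands, 7 hundreds, 7 tens, 2 ones (place-value notation) → 5×1000 + 7×100 + 7×10 + 2 = 5772 (decimal)
Convert 2 thousands, 1 hundred, 1 ten, 4 ones (place-value notation) → 2×1000 + 1×100 + 1×10 + 4 = 2114 (decimal)
Compute 5772 - 2114 = 3658
3658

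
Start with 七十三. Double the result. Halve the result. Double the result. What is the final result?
Convert 七十三 (Chinese numeral) → 7×10 + 3 = 73 (decimal)
Start: 73
73 × 2 = 146
146 ÷ 2 = 73
73 × 2 = 146
146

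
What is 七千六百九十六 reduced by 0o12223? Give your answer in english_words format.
Convert 七千六百九十六 (Chinese numeral) → 7×1000 + 6×100 + 9×10 + 6 = 7696 (decimal)
Convert 0o12223 (octal) → 1×4096 + 2×512 + 2×64 + 2×8 + 3 = 5267 (decimal)
Compute 7696 - 5267 = 2429
Convert 2429 (decimal) → 2429 = 2×1000 + 4×100 + 29 → two thousand four hundred twenty-nine (English words)
two thousand four hundred twenty-nine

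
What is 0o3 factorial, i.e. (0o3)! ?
Convert 0o3 (octal) → 3 (decimal)
Compute 3! = 6
6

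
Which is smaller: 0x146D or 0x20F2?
Convert 0x146D (hexadecimal) → 1×4096 + 4×256 + 6×16 + 13 = 5229 (decimal)
Convert 0x20F2 (hexadecimal) → 2×4096 + 15×16 + 2 = 8434 (decimal)
Compare 5229 vs 8434: smaller = 5229
5229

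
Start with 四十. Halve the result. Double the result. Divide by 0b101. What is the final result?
Convert 四十 (Chinese numeral) → 4×10 = 40 (decimal)
Start: 40
40 ÷ 2 = 20
20 × 2 = 40
Convert 0b101 (binary) → 4 + 1 = 5 (decimal)
40 ÷ 5 = 8
8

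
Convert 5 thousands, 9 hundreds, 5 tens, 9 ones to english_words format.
Convert 5 thousands, 9 hundreds, 5 tens, 9 ones (place-value notation) → 5×1000 + 9×100 + 5×10 + 9 = 5959 (decimal)
Convert 5959 (decimal) → 5959 = 5×1000 + 9×100 + 59 → five thousand nine hundred fifty-nine (English words)
five thousand nine hundred fifty-nine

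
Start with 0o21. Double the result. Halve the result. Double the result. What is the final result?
Convert 0o21 (octal) → 2×8 + 1 = 17 (decimal)
Start: 17
17 × 2 = 34
34 ÷ 2 = 17
17 × 2 = 34
34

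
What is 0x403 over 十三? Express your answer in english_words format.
Convert 0x403 (hexadecimal) → 4×256 + 3 = 1027 (decimal)
Convert 十三 (Chinese numeral) → 1×10 + 3 = 13 (decimal)
Compute 1027 ÷ 13 = 79
Convert 79 (decimal) → seventy-nine (English words)
seventy-nine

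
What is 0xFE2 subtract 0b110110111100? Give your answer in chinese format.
Convert 0xFE2 (hexadecimal) → 15×256 + 14×16 + 2 = 4066 (decimal)
Convert 0b110110111100 (binary) → 2048 + 1024 + 256 + 128 + 32 + 16 + 8 + 4 = 3516 (decimal)
Compute 4066 - 3516 = 550
Convert 550 (decimal) → 550 = 5×100 + 5×10 → 五百五十 (Chinese numeral)
五百五十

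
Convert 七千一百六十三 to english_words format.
Convert 七千一百六十三 (Chinese numeral) → 7×1000 + 1×100 + 6×10 + 3 = 7163 (decimal)
Convert 7163 (decimal) → 7163 = 7×1000 + 1×100 + 63 → seven thousand one hundred sixty-three (English words)
seven thousand one hundred sixty-three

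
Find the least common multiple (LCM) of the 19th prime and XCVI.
Convert the 19th prime (prime index) → 67 (decimal)
Convert XCVI (Roman numeral) → 90 + 5 + 1 = 96 (decimal)
Compute lcm(67, 96) = 6432
6432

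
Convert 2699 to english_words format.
Convert 2699 (decimal) → 2699 = 2×1000 + 6×100 + 99 → two thousand six hundred ninety-nine (English words)
two thousand six hundred ninety-nine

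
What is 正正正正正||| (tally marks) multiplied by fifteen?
Convert 正正正正正||| (tally marks) → 5 + 5 + 5 + 5 + 5 + 3 = 28 (decimal)
Convert fifteen (English words) → 15 (decimal)
Compute 28 × 15 = 420
420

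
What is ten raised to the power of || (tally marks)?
Convert ten (English words) → 10 (decimal)
Convert || (tally marks) → 2 (decimal)
Compute 10 ^ 2 = 100
100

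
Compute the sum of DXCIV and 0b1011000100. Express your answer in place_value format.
Convert DXCIV (Roman numeral) → 500 + 90 + 4 = 594 (decimal)
Convert 0b1011000100 (binary) → 512 + 128 + 64 + 4 = 708 (decimal)
Compute 594 + 708 = 1302
Convert 1302 (decimal) → 1302 = 1×1000 + 3×100 + 2 → 1 thousand, 3 hundreds, 2 ones (place-value notation)
1 thousand, 3 hundreds, 2 ones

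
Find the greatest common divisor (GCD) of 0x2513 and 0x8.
Convert 0x2513 (hexadecimal) → 2×4096 + 5×256 + 1×16 + 3 = 9491 (decimal)
Convert 0x8 (hexadecimal) → 8 (decimal)
Compute gcd(9491, 8) = 1
1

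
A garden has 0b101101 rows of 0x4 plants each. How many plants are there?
Convert 0x4 (hexadecimal) → 4 (decimal)
Convert 0b101101 (binary) → 32 + 8 + 4 + 1 = 45 (decimal)
Compute 4 × 45 = 180
180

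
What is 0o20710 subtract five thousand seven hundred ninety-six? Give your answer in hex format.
Convert 0o20710 (octal) → 2×4096 + 7×64 + 1×8 = 8648 (decimal)
Convert five thousand seven hundred ninety-six (English words) → 5×1000 + 7×100 + 96 = 5796 (decimal)
Compute 8648 - 5796 = 2852
Convert 2852 (decimal) → 2852 = 11×256 + 2×16 + 4 → 0xB24 (hexadecimal)
0xB24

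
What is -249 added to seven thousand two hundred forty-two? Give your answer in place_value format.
Convert seven thousand two hundred forty-two (English words) → 7×1000 + 2×100 + 42 = 7242 (decimal)
Compute -249 + 7242 = 6993
Convert 6993 (decimal) → 6993 = 6×1000 + 9×100 + 9×10 + 3 → 6 thousands, 9 hundreds, 9 tens, 3 ones (place-value notation)
6 thousands, 9 hundreds, 9 tens, 3 ones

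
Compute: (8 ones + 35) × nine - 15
Convert 8 ones (place-value notation) → 8 (decimal)
Convert nine (English words) → 9 (decimal)
Expression in decimal: (8 + 35) × 9 - 15
Parentheses first: 8 + 35 = 43
Multiply: 43 × 9 = 387
Subtract: 387 - 15 = 372
372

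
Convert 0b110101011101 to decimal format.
Convert 0b110101011101 (binary) → 2048 + 1024 + 256 + 64 + 16 + 8 + 4 + 1 = 3421 (decimal)
3421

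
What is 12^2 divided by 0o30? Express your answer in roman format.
Convert 12^2 (power) → 144 (decimal)
Convert 0o30 (octal) → 3×8 = 24 (decimal)
Compute 144 ÷ 24 = 6
Convert 6 (decimal) → 6 = 5 + 1 → VI (Roman numeral)
VI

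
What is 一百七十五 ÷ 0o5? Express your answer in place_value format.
Convert 一百七十五 (Chinese numeral) → 1×100 + 7×10 + 5 = 175 (decimal)
Convert 0o5 (octal) → 5 (decimal)
Compute 175 ÷ 5 = 35
Convert 35 (decimal) → 35 = 3×10 + 5 → 3 tens, 5 ones (place-value notation)
3 tens, 5 ones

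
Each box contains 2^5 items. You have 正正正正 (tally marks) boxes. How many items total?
Convert 2^5 (power) → 32 (decimal)
Convert 正正正正 (tally marks) → 5 + 5 + 5 + 5 = 20 (decimal)
Compute 32 × 20 = 640
640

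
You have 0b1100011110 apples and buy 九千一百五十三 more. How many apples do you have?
Convert 0b1100011110 (binary) → 512 + 256 + 16 + 8 + 4 + 2 = 798 (decimal)
Convert 九千一百五十三 (Chinese numeral) → 9×1000 + 1×100 + 5×10 + 3 = 9153 (decimal)
Compute 798 + 9153 = 9951
9951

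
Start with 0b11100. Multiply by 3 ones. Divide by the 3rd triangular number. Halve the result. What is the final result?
Convert 0b11100 (binary) → 16 + 8 + 4 = 28 (decimal)
Start: 28
Convert 3 ones (place-value notation) → 3 (decimal)
28 × 3 = 84
Convert the 3rd triangular number (triangular index) → 3×4/2 = 6 (decimal)
84 ÷ 6 = 14
14 ÷ 2 = 7
7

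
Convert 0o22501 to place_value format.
Convert 0o22501 (octal) → 2×4096 + 2×512 + 5×64 + 1 = 9537 (decimal)
Convert 9537 (decimal) → 9537 = 9×1000 + 5×100 + 3×10 + 7 → 9 thousands, 5 hundreds, 3 tens, 7 ones (place-value notation)
9 thousands, 5 hundreds, 3 tens, 7 ones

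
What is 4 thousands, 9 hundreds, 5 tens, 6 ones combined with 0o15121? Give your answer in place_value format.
Convert 4 thousands, 9 hundreds, 5 tens, 6 ones (place-value notation) → 4×1000 + 9×100 + 5×10 + 6 = 4956 (decimal)
Convert 0o15121 (octal) → 1×4096 + 5×512 + 1×64 + 2×8 + 1 = 6737 (decimal)
Compute 4956 + 6737 = 11693
Convert 11693 (decimal) → 11693 = 11×1000 + 6×100 + 9×10 + 3 → 11 thousands, 6 hundreds, 9 tens, 3 ones (place-value notation)
11 thousands, 6 hundreds, 9 tens, 3 ones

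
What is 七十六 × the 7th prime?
Convert 七十六 (Chinese numeral) → 7×10 + 6 = 76 (decimal)
Convert the 7th prime (prime index) → 17 (decimal)
Compute 76 × 17 = 1292
1292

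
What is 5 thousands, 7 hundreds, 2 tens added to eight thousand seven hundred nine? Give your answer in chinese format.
Convert 5 thousands, 7 hundreds, 2 tens (place-value notation) → 5×1000 + 7×100 + 2×10 = 5720 (decimal)
Convert eight thousand seven hundred nine (English words) → 8×1000 + 7×100 + 9 = 8709 (decimal)
Compute 5720 + 8709 = 14429
Convert 14429 (decimal) → 14429 = 1×10000 + 4×1000 + 4×100 + 2×10 + 9 → 一万四千四百二十九 (Chinese numeral)
一万四千四百二十九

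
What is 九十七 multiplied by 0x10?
Convert 九十七 (Chinese numeral) → 9×10 + 7 = 97 (decimal)
Convert 0x10 (hexadecimal) → 1×16 = 16 (decimal)
Compute 97 × 16 = 1552
1552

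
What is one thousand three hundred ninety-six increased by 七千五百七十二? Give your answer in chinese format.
Convert one thousand three hundred ninety-six (English words) → 1×1000 + 3×100 + 96 = 1396 (decimal)
Convert 七千五百七十二 (Chinese numeral) → 7×1000 + 5×100 + 7×10 + 2 = 7572 (decimal)
Compute 1396 + 7572 = 8968
Convert 8968 (decimal) → 8968 = 8×1000 + 9×100 + 6×10 + 8 → 八千九百六十八 (Chinese numeral)
八千九百六十八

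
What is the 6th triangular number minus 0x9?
The 6th triangular number = 6×7/2 = 21
Convert 0x9 (hexadecimal) → 9 (decimal)
Compute 21 - 9 = 12
12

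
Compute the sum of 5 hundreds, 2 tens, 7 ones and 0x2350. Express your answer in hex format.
Convert 5 hundreds, 2 tens, 7 ones (place-value notation) → 5×100 + 2×10 + 7 = 527 (decimal)
Convert 0x2350 (hexadecimal) → 2×4096 + 3×256 + 5×16 = 9040 (decimal)
Compute 527 + 9040 = 9567
Convert 9567 (decimal) → 9567 = 2×4096 + 5×256 + 5×16 + 15 → 0x255F (hexadecimal)
0x255F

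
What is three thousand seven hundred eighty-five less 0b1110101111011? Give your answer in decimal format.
Convert three thousand seven hundred eighty-five (English words) → 3×1000 + 7×100 + 85 = 3785 (decimal)
Convert 0b1110101111011 (binary) → 4096 + 2048 + 1024 + 256 + 64 + 32 + 16 + 8 + 2 + 1 = 7547 (decimal)
Compute 3785 - 7547 = -3762
-3762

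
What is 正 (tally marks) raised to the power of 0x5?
Convert 正 (tally marks) → 5 (decimal)
Convert 0x5 (hexadecimal) → 5 (decimal)
Compute 5 ^ 5 = 3125
3125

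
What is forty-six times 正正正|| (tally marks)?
Convert forty-six (English words) → 46 (decimal)
Convert 正正正|| (tally marks) → 5 + 5 + 5 + 2 = 17 (decimal)
Compute 46 × 17 = 782
782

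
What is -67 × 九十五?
Convert 九十五 (Chinese numeral) → 9×10 + 5 = 95 (decimal)
Compute -67 × 95 = -6365
-6365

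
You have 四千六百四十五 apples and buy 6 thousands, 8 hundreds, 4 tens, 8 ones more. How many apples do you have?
Convert 四千六百四十五 (Chinese numeral) → 4×1000 + 6×100 + 4×10 + 5 = 4645 (decimal)
Convert 6 thousands, 8 hundreds, 4 tens, 8 ones (place-value notation) → 6×1000 + 8×100 + 4×10 + 8 = 6848 (decimal)
Compute 4645 + 6848 = 11493
11493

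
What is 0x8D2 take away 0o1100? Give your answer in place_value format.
Convert 0x8D2 (hexadecimal) → 8×256 + 13×16 + 2 = 2258 (decimal)
Convert 0o1100 (octal) → 1×512 + 1×64 = 576 (decimal)
Compute 2258 - 576 = 1682
Convert 1682 (decimal) → 1682 = 1×1000 + 6×100 + 8×10 + 2 → 1 thousand, 6 hundreds, 8 tens, 2 ones (place-value notation)
1 thousand, 6 hundreds, 8 tens, 2 ones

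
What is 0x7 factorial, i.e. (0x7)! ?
Convert 0x7 (hexadecimal) → 7 (decimal)
Compute 7! = 5040
5040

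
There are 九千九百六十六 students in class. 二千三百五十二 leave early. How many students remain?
Convert 九千九百六十六 (Chinese numeral) → 9×1000 + 9×100 + 6×10 + 6 = 9966 (decimal)
Convert 二千三百五十二 (Chinese numeral) → 2×1000 + 3×100 + 5×10 + 2 = 2352 (decimal)
Compute 9966 - 2352 = 7614
7614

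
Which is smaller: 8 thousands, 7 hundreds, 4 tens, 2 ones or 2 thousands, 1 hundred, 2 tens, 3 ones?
Convert 8 thousands, 7 hundreds, 4 tens, 2 ones (place-value notation) → 8×1000 + 7×100 + 4×10 + 2 = 8742 (decimal)
Convert 2 thousands, 1 hundred, 2 tens, 3 ones (place-value notation) → 2×1000 + 1×100 + 2×10 + 3 = 2123 (decimal)
Compare 8742 vs 2123: smaller = 2123
2123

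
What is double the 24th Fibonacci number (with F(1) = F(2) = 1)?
The 24th Fibonacci number (with F(1) = F(2) = 1) = 46368
Compute 46368 × 2 = 92736
92736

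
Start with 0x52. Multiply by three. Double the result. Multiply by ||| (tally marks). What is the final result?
Convert 0x52 (hexadecimal) → 5×16 + 2 = 82 (decimal)
Start: 82
Convert three (English words) → 3 (decimal)
82 × 3 = 246
246 × 2 = 492
Convert ||| (tally marks) → 3 (decimal)
492 × 3 = 1476
1476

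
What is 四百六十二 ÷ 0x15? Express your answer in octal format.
Convert 四百六十二 (Chinese numeral) → 4×100 + 6×10 + 2 = 462 (decimal)
Convert 0x15 (hexadecimal) → 1×16 + 5 = 21 (decimal)
Compute 462 ÷ 21 = 22
Convert 22 (decimal) → 22 = 2×8 + 6 → 0o26 (octal)
0o26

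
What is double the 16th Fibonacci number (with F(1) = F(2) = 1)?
The 16th Fibonacci number (with F(1) = F(2) = 1) = 987
Compute 987 × 2 = 1974
1974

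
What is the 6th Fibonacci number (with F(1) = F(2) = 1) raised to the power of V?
Convert the 6th Fibonacci number (with F(1) = F(2) = 1) (Fibonacci index) → 1, 1, 2, 3, 5, 8 → 8 (decimal)
Convert V (Roman numeral) → 5 (decimal)
Compute 8 ^ 5 = 32768
32768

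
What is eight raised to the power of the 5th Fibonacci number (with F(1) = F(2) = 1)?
Convert eight (English words) → 8 (decimal)
Convert the 5th Fibonacci number (with F(1) = F(2) = 1) (Fibonacci index) → 1, 1, 2, 3, 5 → 5 (decimal)
Compute 8 ^ 5 = 32768
32768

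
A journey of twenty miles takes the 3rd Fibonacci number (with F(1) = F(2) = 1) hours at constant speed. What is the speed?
Convert twenty (English words) → 20 (decimal)
Convert the 3rd Fibonacci number (with F(1) = F(2) = 1) (Fibonacci index) → 1, 1, 2 → 2 (decimal)
Compute 20 ÷ 2 = 10
10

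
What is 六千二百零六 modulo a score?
Convert 六千二百零六 (Chinese numeral) → 6×1000 + 2×100 + 6 = 6206 (decimal)
Convert a score (colloquial) → 20 (decimal)
Compute 6206 mod 20 = 6
6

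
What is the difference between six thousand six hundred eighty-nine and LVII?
Convert six thousand six hundred eighty-nine (English words) → 6×1000 + 6×100 + 89 = 6689 (decimal)
Convert LVII (Roman numeral) → 50 + 5 + 1 + 1 = 57 (decimal)
Difference: |6689 - 57| = 6632
6632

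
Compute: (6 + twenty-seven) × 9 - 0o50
Convert twenty-seven (English words) → 27 (decimal)
Convert 0o50 (octal) → 5×8 = 40 (decimal)
Expression in decimal: (6 + 27) × 9 - 40
Parentheses first: 6 + 27 = 33
Multiply: 33 × 9 = 297
Subtract: 297 - 40 = 257
257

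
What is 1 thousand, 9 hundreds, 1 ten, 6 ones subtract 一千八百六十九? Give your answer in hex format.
Convert 1 thousand, 9 hundreds, 1 ten, 6 ones (place-value notation) → 1×1000 + 9×100 + 1×10 + 6 = 1916 (decimal)
Convert 一千八百六十九 (Chinese numeral) → 1×1000 + 8×100 + 6×10 + 9 = 1869 (decimal)
Compute 1916 - 1869 = 47
Convert 47 (decimal) → 47 = 2×16 + 15 → 0x2F (hexadecimal)
0x2F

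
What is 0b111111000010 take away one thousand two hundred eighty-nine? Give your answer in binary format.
Convert 0b111111000010 (binary) → 2048 + 1024 + 512 + 256 + 128 + 64 + 2 = 4034 (decimal)
Convert one thousand two hundred eighty-nine (English words) → 1×1000 + 2×100 + 89 = 1289 (decimal)
Compute 4034 - 1289 = 2745
Convert 2745 (decimal) → 2745 = 2048 + 512 + 128 + 32 + 16 + 8 + 1 → 0b101010111001 (binary)
0b101010111001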